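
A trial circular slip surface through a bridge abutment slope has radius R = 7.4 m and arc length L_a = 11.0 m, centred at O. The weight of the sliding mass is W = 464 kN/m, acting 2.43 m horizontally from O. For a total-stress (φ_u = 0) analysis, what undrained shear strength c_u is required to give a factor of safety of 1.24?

FS = c_u·L_a·R / (W·d), so c_u = FS·W·d / (L_a·R).
c_u = 1.24·464·2.43 / (11.00·7.4) = 1398.1 / 81.40 = 17.18 kPa

c_u = 17.2 kPa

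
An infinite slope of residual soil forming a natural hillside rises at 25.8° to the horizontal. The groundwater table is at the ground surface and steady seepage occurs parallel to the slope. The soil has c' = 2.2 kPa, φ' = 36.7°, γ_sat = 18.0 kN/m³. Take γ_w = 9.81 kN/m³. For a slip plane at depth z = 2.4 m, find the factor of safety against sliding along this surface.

With seepage parallel to the slope and the water table at the surface, the effective normal stress on the slip plane uses the buoyant unit weight γ' = γ_sat − γ_w while the driving shear stress uses γ_sat:
FS = [c' + γ' z cos²β tanφ'] / [γ_sat z sinβ cosβ]
γ' = 18.0 − 9.81 = 8.19 kN/m³
Numerator = 2.2 + 8.19·2.4·cos²25.8°·tan36.7° = 2.2 + 8.19·2.4·0.8106·0.7454 = 14.076 kPa
Denominator = 18.0·2.4·sin25.8°·cos25.8° = 18.0·2.4·0.4352·0.9003 = 16.928 kPa
FS = 14.076 / 16.928 = 0.832

FS = 0.83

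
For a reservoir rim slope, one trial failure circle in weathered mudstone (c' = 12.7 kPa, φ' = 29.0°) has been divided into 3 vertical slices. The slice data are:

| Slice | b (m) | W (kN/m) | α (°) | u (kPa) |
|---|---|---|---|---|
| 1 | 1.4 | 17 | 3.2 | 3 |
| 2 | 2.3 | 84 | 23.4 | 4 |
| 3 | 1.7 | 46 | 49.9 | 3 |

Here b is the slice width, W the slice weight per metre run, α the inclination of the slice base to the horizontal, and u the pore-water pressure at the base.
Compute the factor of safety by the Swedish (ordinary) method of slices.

Ordinary method of slices: FS = Σ[c'·Δl_i + (W_i cosα_i − u_i·Δl_i)·tanφ'] / Σ W_i sinα_i, with Δl_i = b_i / cosα_i.
Slice 1: Δl = 1.4/cos3.2° = 1.402 m; N'_1 = 17·cos3.2° − 3·1.402 = 12.8; c'Δl = 17.81; W sinα = 0.9
Slice 2: Δl = 2.3/cos23.4° = 2.506 m; N'_2 = 84·cos23.4° − 4·2.506 = 67.1; c'Δl = 31.83; W sinα = 33.4
Slice 3: Δl = 1.7/cos49.9° = 2.639 m; N'_3 = 46·cos49.9° − 3·2.639 = 21.7; c'Δl = 33.52; W sinα = 35.2
Σc'Δl = 83.2 kN/m; ΣN' = 101.5 kN/m; ΣW sinα = 69.5 kN/m
Resisting = 83.2 + 101.5·tan29.0° = 83.2 + 56.3 = 139.4 kN/m
FS = 139.4 / 69.5 = 2.006

FS = 2.01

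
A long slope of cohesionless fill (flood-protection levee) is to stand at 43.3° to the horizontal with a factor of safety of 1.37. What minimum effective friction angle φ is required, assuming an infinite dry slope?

φ = 52.2°

FS = tanφ/tanβ ⇒ tanφ = FS · tanβ = 1.37 · tan43.3° = 1.2910
φ = arctan(1.2910) = 52.24°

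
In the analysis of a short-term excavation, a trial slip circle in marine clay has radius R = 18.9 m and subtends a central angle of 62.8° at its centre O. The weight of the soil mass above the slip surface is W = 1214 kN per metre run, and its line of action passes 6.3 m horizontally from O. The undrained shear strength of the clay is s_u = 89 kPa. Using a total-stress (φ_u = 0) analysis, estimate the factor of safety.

Taking moments about the centre O, the resisting moment is provided by the undrained shear strength acting along the arc:
Arc length L_a = R·θ = 18.9·(62.8°·π/180) = 18.9·1.0961 = 20.72 m
M_R = s_u·L_a·R = 89·20.72·18.9 = 34845.8 kN·m/m
M_D = W·d = 1214·6.3 = 7648.2 kN·m/m
FS = M_R / M_D = 34845.8 / 7648.2 = 4.556

FS = 4.56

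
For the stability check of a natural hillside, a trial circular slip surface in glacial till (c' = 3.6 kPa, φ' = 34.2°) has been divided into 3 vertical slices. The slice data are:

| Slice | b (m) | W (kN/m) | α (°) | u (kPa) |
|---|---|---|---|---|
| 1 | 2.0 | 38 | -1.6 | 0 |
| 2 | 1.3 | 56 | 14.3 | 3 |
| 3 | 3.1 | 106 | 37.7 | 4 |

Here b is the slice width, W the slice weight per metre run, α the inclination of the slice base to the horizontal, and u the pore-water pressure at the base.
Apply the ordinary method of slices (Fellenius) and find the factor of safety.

Ordinary method of slices: FS = Σ[c'·Δl_i + (W_i cosα_i − u_i·Δl_i)·tanφ'] / Σ W_i sinα_i, with Δl_i = b_i / cosα_i.
Slice 1: Δl = 2.0/cos(-1.6°) = 2.001 m; N'_1 = 38·cos(-1.6°) − 0·2.001 = 38.0; c'Δl = 7.20; W sinα = -1.1
Slice 2: Δl = 1.3/cos14.3° = 1.342 m; N'_2 = 56·cos14.3° − 3·1.342 = 50.2; c'Δl = 4.83; W sinα = 13.8
Slice 3: Δl = 3.1/cos37.7° = 3.918 m; N'_3 = 106·cos37.7° − 4·3.918 = 68.2; c'Δl = 14.10; W sinα = 64.8
Σc'Δl = 26.1 kN/m; ΣN' = 156.4 kN/m; ΣW sinα = 77.6 kN/m
Resisting = 26.1 + 156.4·tan34.2° = 26.1 + 106.3 = 132.4 kN/m
FS = 132.4 / 77.6 = 1.707

FS = 1.71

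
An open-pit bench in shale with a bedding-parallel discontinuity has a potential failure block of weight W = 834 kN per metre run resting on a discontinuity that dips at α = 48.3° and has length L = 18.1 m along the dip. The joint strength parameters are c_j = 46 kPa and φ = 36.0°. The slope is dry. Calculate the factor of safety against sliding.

Resolving the block weight along and normal to the plane and applying the Mohr–Coulomb strength on the joint:
N' = W cosα = 834·cos48.3° = 554.8 kN/m
Driving force T = W sinα = 834·sin48.3° = 622.7 kN/m
Resisting force R = c_j·L + N'·tanφ = 46·18.1 + 554.8·tan36.0° = 832.6 + 403.1 = 1235.7 kN/m
FS = R / T = 1235.7 / 622.7 = 1.984

FS = 1.98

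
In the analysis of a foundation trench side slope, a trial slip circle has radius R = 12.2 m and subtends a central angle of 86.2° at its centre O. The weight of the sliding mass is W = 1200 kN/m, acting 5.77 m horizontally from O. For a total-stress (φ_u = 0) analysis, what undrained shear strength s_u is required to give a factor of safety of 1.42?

s_u = 43.9 kPa

FS = s_u·L_a·R / (W·d), so s_u = FS·W·d / (L_a·R).
Arc length L_a = R·θ = 12.2·(86.2°·π/180) = 12.2·1.5045 = 18.35 m
s_u = 1.42·1200·5.77 / (18.35·12.2) = 9832.1 / 223.93 = 43.91 kPa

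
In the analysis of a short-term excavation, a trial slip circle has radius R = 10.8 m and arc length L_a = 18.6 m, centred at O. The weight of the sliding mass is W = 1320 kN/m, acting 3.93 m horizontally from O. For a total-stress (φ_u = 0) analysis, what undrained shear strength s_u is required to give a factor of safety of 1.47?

s_u = 38.0 kPa

FS = s_u·L_a·R / (W·d), so s_u = FS·W·d / (L_a·R).
s_u = 1.47·1320·3.93 / (18.60·10.8) = 7625.8 / 200.88 = 37.96 kPa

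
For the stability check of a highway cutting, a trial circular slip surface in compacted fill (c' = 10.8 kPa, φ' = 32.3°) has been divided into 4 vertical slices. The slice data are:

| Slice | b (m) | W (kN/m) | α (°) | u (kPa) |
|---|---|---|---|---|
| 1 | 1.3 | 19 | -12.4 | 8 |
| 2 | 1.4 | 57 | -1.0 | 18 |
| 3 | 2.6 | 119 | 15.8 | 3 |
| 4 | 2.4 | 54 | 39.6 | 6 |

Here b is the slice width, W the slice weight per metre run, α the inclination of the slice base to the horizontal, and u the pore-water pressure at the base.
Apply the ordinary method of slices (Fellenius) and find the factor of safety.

Ordinary method of slices: FS = Σ[c'·Δl_i + (W_i cosα_i − u_i·Δl_i)·tanφ'] / Σ W_i sinα_i, with Δl_i = b_i / cosα_i.
Slice 1: Δl = 1.3/cos(-12.4°) = 1.331 m; N'_1 = 19·cos(-12.4°) − 8·1.331 = 7.9; c'Δl = 14.38; W sinα = -4.1
Slice 2: Δl = 1.4/cos(-1.0°) = 1.400 m; N'_2 = 57·cos(-1.0°) − 18·1.400 = 31.8; c'Δl = 15.12; W sinα = -1.0
Slice 3: Δl = 2.6/cos15.8° = 2.702 m; N'_3 = 119·cos15.8° − 3·2.702 = 106.4; c'Δl = 29.18; W sinα = 32.4
Slice 4: Δl = 2.4/cos39.6° = 3.115 m; N'_4 = 54·cos39.6° − 6·3.115 = 22.9; c'Δl = 33.64; W sinα = 34.4
Σc'Δl = 92.3 kN/m; ΣN' = 169.0 kN/m; ΣW sinα = 61.7 kN/m
Resisting = 92.3 + 169.0·tan32.3° = 92.3 + 106.8 = 199.2 kN/m
FS = 199.2 / 61.7 = 3.225

FS = 3.23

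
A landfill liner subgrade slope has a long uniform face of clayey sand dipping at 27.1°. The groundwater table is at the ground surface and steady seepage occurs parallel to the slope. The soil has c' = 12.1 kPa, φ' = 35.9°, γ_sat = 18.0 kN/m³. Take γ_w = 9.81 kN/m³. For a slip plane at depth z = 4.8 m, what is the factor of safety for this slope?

FS = 0.99

With seepage parallel to the slope and the water table at the surface, the effective normal stress on the slip plane uses the buoyant unit weight γ' = γ_sat − γ_w while the driving shear stress uses γ_sat:
FS = [c' + γ' z cos²β tanφ'] / [γ_sat z sinβ cosβ]
γ' = 18.0 − 9.81 = 8.19 kN/m³
Numerator = 12.1 + 8.19·4.8·cos²27.1°·tan35.9° = 12.1 + 8.19·4.8·0.7925·0.7239 = 34.652 kPa
Denominator = 18.0·4.8·sin27.1°·cos27.1° = 18.0·4.8·0.4555·0.8902 = 35.038 kPa
FS = 34.652 / 35.038 = 0.989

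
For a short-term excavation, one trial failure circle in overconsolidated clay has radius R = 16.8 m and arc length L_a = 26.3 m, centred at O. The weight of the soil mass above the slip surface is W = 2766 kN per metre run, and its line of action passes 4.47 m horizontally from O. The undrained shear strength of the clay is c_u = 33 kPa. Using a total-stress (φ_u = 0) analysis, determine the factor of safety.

FS = 1.18

Taking moments about the centre O, the resisting moment is provided by the undrained shear strength acting along the arc:
M_R = c_u·L_a·R = 33·26.30·16.8 = 14580.7 kN·m/m
M_D = W·d = 2766·4.47 = 12364.0 kN·m/m
FS = M_R / M_D = 14580.7 / 12364.0 = 1.179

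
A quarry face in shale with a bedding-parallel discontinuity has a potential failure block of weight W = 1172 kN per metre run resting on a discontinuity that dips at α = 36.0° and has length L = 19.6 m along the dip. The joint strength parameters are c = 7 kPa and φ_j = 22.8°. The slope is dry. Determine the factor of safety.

FS = 0.78

Resolving the block weight along and normal to the plane and applying the Mohr–Coulomb strength on the joint:
N' = W cosα = 1172·cos36.0° = 948.2 kN/m
Driving force T = W sinα = 1172·sin36.0° = 688.9 kN/m
Resisting force R = c·L + N'·tanφ_j = 7·19.6 + 948.2·tan22.8° = 137.2 + 398.6 = 535.8 kN/m
FS = R / T = 535.8 / 688.9 = 0.778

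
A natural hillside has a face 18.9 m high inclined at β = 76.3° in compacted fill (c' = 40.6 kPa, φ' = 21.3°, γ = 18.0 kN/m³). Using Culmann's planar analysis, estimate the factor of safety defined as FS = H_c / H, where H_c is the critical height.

H_c = (4c'/γ) · sinβ cosφ' / [1 − cos(β − φ')]
    = (4·40.6/18.0) · sin76.3°·cos21.3° / [1 − cos55.0°]
    = 9.022 · 0.9052 / 0.4264 = 19.15 m
FS = H_c / H = 19.15 / 18.9 = 1.013

FS = 1.01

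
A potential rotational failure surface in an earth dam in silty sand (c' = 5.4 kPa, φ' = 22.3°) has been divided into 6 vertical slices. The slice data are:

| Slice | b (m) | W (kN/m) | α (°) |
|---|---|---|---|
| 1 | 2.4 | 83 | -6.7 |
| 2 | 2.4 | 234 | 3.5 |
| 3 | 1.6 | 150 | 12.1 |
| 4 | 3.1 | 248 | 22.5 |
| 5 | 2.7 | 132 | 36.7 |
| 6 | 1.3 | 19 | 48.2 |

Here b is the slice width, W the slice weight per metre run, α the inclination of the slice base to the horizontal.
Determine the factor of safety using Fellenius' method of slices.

Ordinary method of slices: FS = Σ[c'·Δl_i + (W_i cosα_i)·tanφ'] / Σ W_i sinα_i, with Δl_i = b_i / cosα_i.
Slice 1: Δl = 2.4/cos(-6.7°) = 2.417 m; N'_1 = 83·cos(-6.7°) = 82.4; c'Δl = 13.05; W sinα = -9.7
Slice 2: Δl = 2.4/cos3.5° = 2.404 m; N'_2 = 234·cos3.5° = 233.6; c'Δl = 12.98; W sinα = 14.3
Slice 3: Δl = 1.6/cos12.1° = 1.636 m; N'_3 = 150·cos12.1° = 146.7; c'Δl = 8.84; W sinα = 31.4
Slice 4: Δl = 3.1/cos22.5° = 3.355 m; N'_4 = 248·cos22.5° = 229.1; c'Δl = 18.12; W sinα = 94.9
Slice 5: Δl = 2.7/cos36.7° = 3.368 m; N'_5 = 132·cos36.7° = 105.8; c'Δl = 18.18; W sinα = 78.9
Slice 6: Δl = 1.3/cos48.2° = 1.950 m; N'_6 = 19·cos48.2° = 12.7; c'Δl = 10.53; W sinα = 14.2
Σc'Δl = 81.7 kN/m; ΣN' = 810.3 kN/m; ΣW sinα = 224.0 kN/m
Resisting = 81.7 + 810.3·tan22.3° = 81.7 + 332.3 = 414.0 kN/m
FS = 414.0 / 224.0 = 1.848

FS = 1.85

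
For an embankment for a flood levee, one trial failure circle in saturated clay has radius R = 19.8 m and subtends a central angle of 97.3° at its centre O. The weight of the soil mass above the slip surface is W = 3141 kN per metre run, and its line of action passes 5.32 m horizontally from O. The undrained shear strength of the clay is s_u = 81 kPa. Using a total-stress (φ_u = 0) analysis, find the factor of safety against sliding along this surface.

Taking moments about the centre O, the resisting moment is provided by the undrained shear strength acting along the arc:
Arc length L_a = R·θ = 19.8·(97.3°·π/180) = 19.8·1.6982 = 33.62 m
M_R = s_u·L_a·R = 81·33.62·19.8 = 53926.9 kN·m/m
M_D = W·d = 3141·5.32 = 16710.1 kN·m/m
FS = M_R / M_D = 53926.9 / 16710.1 = 3.227

FS = 3.23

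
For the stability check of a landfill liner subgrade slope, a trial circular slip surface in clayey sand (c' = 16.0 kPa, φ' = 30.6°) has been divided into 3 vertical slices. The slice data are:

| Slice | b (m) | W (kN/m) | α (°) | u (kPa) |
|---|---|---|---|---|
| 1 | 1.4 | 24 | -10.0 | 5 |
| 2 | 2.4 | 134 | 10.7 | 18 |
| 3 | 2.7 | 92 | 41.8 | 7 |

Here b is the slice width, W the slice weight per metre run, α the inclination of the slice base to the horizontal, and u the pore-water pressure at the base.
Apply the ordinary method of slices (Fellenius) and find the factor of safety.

FS = 2.52

Ordinary method of slices: FS = Σ[c'·Δl_i + (W_i cosα_i − u_i·Δl_i)·tanφ'] / Σ W_i sinα_i, with Δl_i = b_i / cosα_i.
Slice 1: Δl = 1.4/cos(-10.0°) = 1.422 m; N'_1 = 24·cos(-10.0°) − 5·1.422 = 16.5; c'Δl = 22.75; W sinα = -4.2
Slice 2: Δl = 2.4/cos10.7° = 2.442 m; N'_2 = 134·cos10.7° − 18·2.442 = 87.7; c'Δl = 39.08; W sinα = 24.9
Slice 3: Δl = 2.7/cos41.8° = 3.622 m; N'_3 = 92·cos41.8° − 7·3.622 = 43.2; c'Δl = 57.95; W sinα = 61.3
Σc'Δl = 119.8 kN/m; ΣN' = 147.5 kN/m; ΣW sinα = 82.0 kN/m
Resisting = 119.8 + 147.5·tan30.6° = 119.8 + 87.2 = 207.0 kN/m
FS = 207.0 / 82.0 = 2.523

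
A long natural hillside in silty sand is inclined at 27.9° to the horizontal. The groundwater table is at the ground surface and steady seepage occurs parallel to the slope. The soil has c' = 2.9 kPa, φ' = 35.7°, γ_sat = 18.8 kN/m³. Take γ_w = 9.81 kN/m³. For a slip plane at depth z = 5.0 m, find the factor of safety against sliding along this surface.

With seepage parallel to the slope and the water table at the surface, the effective normal stress on the slip plane uses the buoyant unit weight γ' = γ_sat − γ_w while the driving shear stress uses γ_sat:
FS = [c' + γ' z cos²β tanφ'] / [γ_sat z sinβ cosβ]
γ' = 18.8 − 9.81 = 8.99 kN/m³
Numerator = 2.9 + 8.99·5.0·cos²27.9°·tan35.7° = 2.9 + 8.99·5.0·0.7810·0.7186 = 28.128 kPa
Denominator = 18.8·5.0·sin27.9°·cos27.9° = 18.8·5.0·0.4679·0.8838 = 38.873 kPa
FS = 28.128 / 38.873 = 0.724

FS = 0.72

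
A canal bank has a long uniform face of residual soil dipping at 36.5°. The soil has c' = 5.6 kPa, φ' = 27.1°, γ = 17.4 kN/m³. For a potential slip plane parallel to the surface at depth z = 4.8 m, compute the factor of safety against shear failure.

FS = 0.83

For an infinite slope with a slip plane parallel to the surface (no pore pressure): FS = [c' + γz cos²β tanφ'] / [γz sinβ cosβ].
γz = 17.4·4.8 = 83.52 kN/m²
Numerator = 5.6 + 83.52·cos²36.5°·tan27.1° = 5.6 + 83.52·0.6462·0.5117 = 33.218 kPa
Denominator = 83.52·sin36.5°·cos36.5° = 83.52·0.5948·0.8039 = 39.935 kPa
FS = 33.218 / 39.935 = 0.832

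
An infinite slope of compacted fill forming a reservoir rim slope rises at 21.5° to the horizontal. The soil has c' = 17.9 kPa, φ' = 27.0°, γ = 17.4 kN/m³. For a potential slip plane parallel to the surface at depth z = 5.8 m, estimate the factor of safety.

FS = 1.81

For an infinite slope with a slip plane parallel to the surface (no pore pressure): FS = [c' + γz cos²β tanφ'] / [γz sinβ cosβ].
γz = 17.4·5.8 = 100.92 kN/m²
Numerator = 17.9 + 100.92·cos²21.5°·tan27.0° = 17.9 + 100.92·0.8657·0.5095 = 62.414 kPa
Denominator = 100.92·sin21.5°·cos21.5° = 100.92·0.3665·0.9304 = 34.414 kPa
FS = 62.414 / 34.414 = 1.814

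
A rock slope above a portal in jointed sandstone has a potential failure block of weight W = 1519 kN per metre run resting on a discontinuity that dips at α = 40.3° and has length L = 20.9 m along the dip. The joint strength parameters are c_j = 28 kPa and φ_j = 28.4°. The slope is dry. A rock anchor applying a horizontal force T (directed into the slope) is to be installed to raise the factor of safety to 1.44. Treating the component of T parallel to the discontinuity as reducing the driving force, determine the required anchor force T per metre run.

T = 140 kN/m

Resolving forces along and normal to the sliding plane, with the horizontal anchor force T adding T·sinα to the effective normal force and T·cosα acting up the plane against the driving force:
FS = [c_jL + (W cosα + T sinα) tanφ_j] / [W sinα − T cosα]
Without the anchor: N' = 1158.5 kN/m, driving T_d = 982.5 kN/m, resisting R = 28·20.9 + 1158.5·tan28.4° = 1211.6 kN/m, FS = 1.23.
Setting FS = 1.44 and solving for T:
1.44·(982.5 − T cos40.3°) = 1211.6 + T sin40.3°·tan28.4°
T·(sin40.3°·tan28.4° + 1.44·cos40.3°) = 1.44·982.5 − 1211.6
T·(0.6468·0.5407 + 1.44·0.7627) = 1414.8 − 1211.6 = 203.2
T·1.4480 = 203.2
T = 140.3 kN/m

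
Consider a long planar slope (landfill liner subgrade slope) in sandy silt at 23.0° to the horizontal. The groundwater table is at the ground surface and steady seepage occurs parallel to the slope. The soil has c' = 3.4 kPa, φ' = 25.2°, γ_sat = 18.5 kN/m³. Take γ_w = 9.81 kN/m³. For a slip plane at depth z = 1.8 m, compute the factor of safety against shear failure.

FS = 0.80

With seepage parallel to the slope and the water table at the surface, the effective normal stress on the slip plane uses the buoyant unit weight γ' = γ_sat − γ_w while the driving shear stress uses γ_sat:
FS = [c' + γ' z cos²β tanφ'] / [γ_sat z sinβ cosβ]
γ' = 18.5 − 9.81 = 8.69 kN/m³
Numerator = 3.4 + 8.69·1.8·cos²23.0°·tan25.2° = 3.4 + 8.69·1.8·0.8473·0.4706 = 9.637 kPa
Denominator = 18.5·1.8·sin23.0°·cos23.0° = 18.5·1.8·0.3907·0.9205 = 11.977 kPa
FS = 9.637 / 11.977 = 0.805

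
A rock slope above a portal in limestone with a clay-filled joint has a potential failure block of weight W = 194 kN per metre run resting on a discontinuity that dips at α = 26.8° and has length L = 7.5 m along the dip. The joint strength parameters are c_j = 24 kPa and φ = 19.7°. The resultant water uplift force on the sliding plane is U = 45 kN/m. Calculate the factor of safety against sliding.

Resolving the block weight along and normal to the plane and applying the Mohr–Coulomb strength on the joint:
N' = W cosα − U = 194·cos26.8° − 45 = 128.2 kN/m
Driving force T = W sinα = 194·sin26.8° = 87.5 kN/m
Resisting force R = c_j·L + N'·tanφ = 24·7.5 + 128.2·tan19.7° = 180.0 + 45.9 = 225.9 kN/m
FS = R / T = 225.9 / 87.5 = 2.582

FS = 2.58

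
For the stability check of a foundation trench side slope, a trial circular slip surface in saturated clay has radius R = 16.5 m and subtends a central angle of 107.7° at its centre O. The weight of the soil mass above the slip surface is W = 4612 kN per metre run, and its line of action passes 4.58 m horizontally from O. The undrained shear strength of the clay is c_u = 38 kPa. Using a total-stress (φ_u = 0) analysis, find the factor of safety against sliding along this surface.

FS = 0.92

Taking moments about the centre O, the resisting moment is provided by the undrained shear strength acting along the arc:
Arc length L_a = R·θ = 16.5·(107.7°·π/180) = 16.5·1.8797 = 31.02 m
M_R = c_u·L_a·R = 38·31.02·16.5 = 19446.6 kN·m/m
M_D = W·d = 4612·4.58 = 21123.0 kN·m/m
FS = M_R / M_D = 19446.6 / 21123.0 = 0.921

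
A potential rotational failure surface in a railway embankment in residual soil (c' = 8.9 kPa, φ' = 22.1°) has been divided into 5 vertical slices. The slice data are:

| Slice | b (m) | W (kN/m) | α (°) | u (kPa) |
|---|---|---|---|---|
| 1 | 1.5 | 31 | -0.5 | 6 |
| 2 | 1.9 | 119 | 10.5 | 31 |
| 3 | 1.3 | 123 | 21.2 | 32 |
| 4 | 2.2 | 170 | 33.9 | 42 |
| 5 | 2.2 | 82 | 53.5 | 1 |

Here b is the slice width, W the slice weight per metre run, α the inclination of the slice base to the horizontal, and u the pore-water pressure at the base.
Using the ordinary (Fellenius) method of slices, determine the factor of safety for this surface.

FS = 0.84

Ordinary method of slices: FS = Σ[c'·Δl_i + (W_i cosα_i − u_i·Δl_i)·tanφ'] / Σ W_i sinα_i, with Δl_i = b_i / cosα_i.
Slice 1: Δl = 1.5/cos(-0.5°) = 1.500 m; N'_1 = 31·cos(-0.5°) − 6·1.500 = 22.0; c'Δl = 13.35; W sinα = -0.3
Slice 2: Δl = 1.9/cos10.5° = 1.932 m; N'_2 = 119·cos10.5° − 31·1.932 = 57.1; c'Δl = 17.20; W sinα = 21.7
Slice 3: Δl = 1.3/cos21.2° = 1.394 m; N'_3 = 123·cos21.2° − 32·1.394 = 70.1; c'Δl = 12.41; W sinα = 44.5
Slice 4: Δl = 2.2/cos33.9° = 2.651 m; N'_4 = 170·cos33.9° − 42·2.651 = 29.8; c'Δl = 23.59; W sinα = 94.8
Slice 5: Δl = 2.2/cos53.5° = 3.699 m; N'_5 = 82·cos53.5° − 1·3.699 = 45.1; c'Δl = 32.92; W sinα = 65.9
Σc'Δl = 99.5 kN/m; ΣN' = 224.0 kN/m; ΣW sinα = 226.6 kN/m
Resisting = 99.5 + 224.0·tan22.1° = 99.5 + 91.0 = 190.4 kN/m
FS = 190.4 / 226.6 = 0.840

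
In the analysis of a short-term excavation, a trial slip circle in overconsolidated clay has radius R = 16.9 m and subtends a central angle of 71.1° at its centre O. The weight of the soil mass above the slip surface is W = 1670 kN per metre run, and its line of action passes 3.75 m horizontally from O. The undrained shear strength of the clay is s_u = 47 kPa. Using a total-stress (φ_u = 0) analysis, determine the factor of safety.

FS = 2.66

Taking moments about the centre O, the resisting moment is provided by the undrained shear strength acting along the arc:
Arc length L_a = R·θ = 16.9·(71.1°·π/180) = 16.9·1.2409 = 20.97 m
M_R = s_u·L_a·R = 47·20.97·16.9 = 16657.8 kN·m/m
M_D = W·d = 1670·3.75 = 6262.5 kN·m/m
FS = M_R / M_D = 16657.8 / 6262.5 = 2.660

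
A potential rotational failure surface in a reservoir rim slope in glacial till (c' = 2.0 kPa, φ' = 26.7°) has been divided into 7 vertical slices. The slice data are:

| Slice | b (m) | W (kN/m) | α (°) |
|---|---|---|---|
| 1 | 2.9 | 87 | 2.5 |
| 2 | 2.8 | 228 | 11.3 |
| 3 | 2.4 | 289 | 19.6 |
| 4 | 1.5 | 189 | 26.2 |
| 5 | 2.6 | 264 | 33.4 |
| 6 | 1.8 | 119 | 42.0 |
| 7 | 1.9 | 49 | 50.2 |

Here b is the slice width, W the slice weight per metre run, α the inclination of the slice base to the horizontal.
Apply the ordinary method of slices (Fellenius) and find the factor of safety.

FS = 1.19

Ordinary method of slices: FS = Σ[c'·Δl_i + (W_i cosα_i)·tanφ'] / Σ W_i sinα_i, with Δl_i = b_i / cosα_i.
Slice 1: Δl = 2.9/cos2.5° = 2.903 m; N'_1 = 87·cos2.5° = 86.9; c'Δl = 5.81; W sinα = 3.8
Slice 2: Δl = 2.8/cos11.3° = 2.855 m; N'_2 = 228·cos11.3° = 223.6; c'Δl = 5.71; W sinα = 44.7
Slice 3: Δl = 2.4/cos19.6° = 2.548 m; N'_3 = 289·cos19.6° = 272.3; c'Δl = 5.10; W sinα = 96.9
Slice 4: Δl = 1.5/cos26.2° = 1.672 m; N'_4 = 189·cos26.2° = 169.6; c'Δl = 3.34; W sinα = 83.4
Slice 5: Δl = 2.6/cos33.4° = 3.114 m; N'_5 = 264·cos33.4° = 220.4; c'Δl = 6.23; W sinα = 145.3
Slice 6: Δl = 1.8/cos42.0° = 2.422 m; N'_6 = 119·cos42.0° = 88.4; c'Δl = 4.84; W sinα = 79.6
Slice 7: Δl = 1.9/cos50.2° = 2.968 m; N'_7 = 49·cos50.2° = 31.4; c'Δl = 5.94; W sinα = 37.6
Σc'Δl = 37.0 kN/m; ΣN' = 1092.5 kN/m; ΣW sinα = 491.5 kN/m
Resisting = 37.0 + 1092.5·tan26.7° = 37.0 + 549.5 = 586.5 kN/m
FS = 586.5 / 491.5 = 1.193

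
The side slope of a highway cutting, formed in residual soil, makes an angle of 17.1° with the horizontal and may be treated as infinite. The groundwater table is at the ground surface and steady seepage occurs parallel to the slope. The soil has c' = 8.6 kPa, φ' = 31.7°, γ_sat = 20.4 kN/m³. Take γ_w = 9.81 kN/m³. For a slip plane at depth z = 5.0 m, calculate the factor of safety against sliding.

FS = 1.34

With seepage parallel to the slope and the water table at the surface, the effective normal stress on the slip plane uses the buoyant unit weight γ' = γ_sat − γ_w while the driving shear stress uses γ_sat:
FS = [c' + γ' z cos²β tanφ'] / [γ_sat z sinβ cosβ]
γ' = 20.4 − 9.81 = 10.59 kN/m³
Numerator = 8.6 + 10.59·5.0·cos²17.1°·tan31.7° = 8.6 + 10.59·5.0·0.9135·0.6176 = 38.475 kPa
Denominator = 20.4·5.0·sin17.1°·cos17.1° = 20.4·5.0·0.2940·0.9558 = 28.666 kPa
FS = 38.475 / 28.666 = 1.342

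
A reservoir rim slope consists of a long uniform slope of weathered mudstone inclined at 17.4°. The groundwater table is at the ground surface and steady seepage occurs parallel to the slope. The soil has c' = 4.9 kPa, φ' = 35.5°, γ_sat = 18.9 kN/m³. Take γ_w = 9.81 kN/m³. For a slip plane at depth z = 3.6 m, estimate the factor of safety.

With seepage parallel to the slope and the water table at the surface, the effective normal stress on the slip plane uses the buoyant unit weight γ' = γ_sat − γ_w while the driving shear stress uses γ_sat:
FS = [c' + γ' z cos²β tanφ'] / [γ_sat z sinβ cosβ]
γ' = 18.9 − 9.81 = 9.09 kN/m³
Numerator = 4.9 + 9.09·3.6·cos²17.4°·tan35.5° = 4.9 + 9.09·3.6·0.9106·0.7133 = 26.154 kPa
Denominator = 18.9·3.6·sin17.4°·cos17.4° = 18.9·3.6·0.2990·0.9542 = 19.416 kPa
FS = 26.154 / 19.416 = 1.347

FS = 1.35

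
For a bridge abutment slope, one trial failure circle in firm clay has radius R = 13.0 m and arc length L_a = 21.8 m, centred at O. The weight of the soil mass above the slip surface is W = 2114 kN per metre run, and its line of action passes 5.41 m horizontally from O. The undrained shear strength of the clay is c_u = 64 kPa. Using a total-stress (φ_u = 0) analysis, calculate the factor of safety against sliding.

FS = 1.59

Taking moments about the centre O, the resisting moment is provided by the undrained shear strength acting along the arc:
M_R = c_u·L_a·R = 64·21.80·13.0 = 18137.6 kN·m/m
M_D = W·d = 2114·5.41 = 11436.7 kN·m/m
FS = M_R / M_D = 18137.6 / 11436.7 = 1.586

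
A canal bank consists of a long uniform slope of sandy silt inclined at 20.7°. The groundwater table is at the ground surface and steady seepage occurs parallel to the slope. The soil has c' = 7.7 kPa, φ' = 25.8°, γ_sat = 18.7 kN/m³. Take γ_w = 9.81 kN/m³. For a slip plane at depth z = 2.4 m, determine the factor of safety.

With seepage parallel to the slope and the water table at the surface, the effective normal stress on the slip plane uses the buoyant unit weight γ' = γ_sat − γ_w while the driving shear stress uses γ_sat:
FS = [c' + γ' z cos²β tanφ'] / [γ_sat z sinβ cosβ]
γ' = 18.7 − 9.81 = 8.89 kN/m³
Numerator = 7.7 + 8.89·2.4·cos²20.7°·tan25.8° = 7.7 + 8.89·2.4·0.8751·0.4834 = 16.726 kPa
Denominator = 18.7·2.4·sin20.7°·cos20.7° = 18.7·2.4·0.3535·0.9354 = 14.840 kPa
FS = 16.726 / 14.840 = 1.127

FS = 1.13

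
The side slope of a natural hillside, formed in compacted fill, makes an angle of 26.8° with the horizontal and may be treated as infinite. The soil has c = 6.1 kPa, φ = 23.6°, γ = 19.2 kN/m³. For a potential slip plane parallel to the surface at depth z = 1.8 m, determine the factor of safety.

FS = 1.30

For an infinite slope with a slip plane parallel to the surface (no pore pressure): FS = [c + γz cos²β tanφ] / [γz sinβ cosβ].
γz = 19.2·1.8 = 34.56 kN/m²
Numerator = 6.1 + 34.56·cos²26.8°·tan23.6° = 6.1 + 34.56·0.7967·0.4369 = 18.129 kPa
Denominator = 34.56·sin26.8°·cos26.8° = 34.56·0.4509·0.8926 = 13.909 kPa
FS = 18.129 / 13.909 = 1.303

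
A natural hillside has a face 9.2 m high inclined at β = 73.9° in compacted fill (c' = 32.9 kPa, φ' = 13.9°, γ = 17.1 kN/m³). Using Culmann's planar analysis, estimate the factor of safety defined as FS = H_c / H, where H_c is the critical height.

FS = 1.56

H_c = (4c'/γ) · sinβ cosφ' / [1 − cos(β − φ')]
    = (4·32.9/17.1) · sin73.9°·cos13.9° / [1 − cos60.0°]
    = 7.696 · 0.9326 / 0.5000 = 14.36 m
FS = H_c / H = 14.36 / 9.2 = 1.560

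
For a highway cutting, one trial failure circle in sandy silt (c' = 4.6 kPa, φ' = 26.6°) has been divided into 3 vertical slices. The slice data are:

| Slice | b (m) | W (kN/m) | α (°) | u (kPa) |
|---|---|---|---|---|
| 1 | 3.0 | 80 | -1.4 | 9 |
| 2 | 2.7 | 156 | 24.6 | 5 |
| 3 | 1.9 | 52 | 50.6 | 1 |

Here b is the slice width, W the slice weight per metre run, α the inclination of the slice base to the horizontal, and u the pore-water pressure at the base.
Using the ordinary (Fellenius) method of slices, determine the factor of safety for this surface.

FS = 1.42

Ordinary method of slices: FS = Σ[c'·Δl_i + (W_i cosα_i − u_i·Δl_i)·tanφ'] / Σ W_i sinα_i, with Δl_i = b_i / cosα_i.
Slice 1: Δl = 3.0/cos(-1.4°) = 3.001 m; N'_1 = 80·cos(-1.4°) − 9·3.001 = 53.0; c'Δl = 13.80; W sinα = -2.0
Slice 2: Δl = 2.7/cos24.6° = 2.970 m; N'_2 = 156·cos24.6° − 5·2.970 = 127.0; c'Δl = 13.66; W sinα = 64.9
Slice 3: Δl = 1.9/cos50.6° = 2.993 m; N'_3 = 52·cos50.6° − 1·2.993 = 30.0; c'Δl = 13.77; W sinα = 40.2
Σc'Δl = 41.2 kN/m; ΣN' = 210.0 kN/m; ΣW sinα = 103.2 kN/m
Resisting = 41.2 + 210.0·tan26.6° = 41.2 + 105.1 = 146.4 kN/m
FS = 146.4 / 103.2 = 1.419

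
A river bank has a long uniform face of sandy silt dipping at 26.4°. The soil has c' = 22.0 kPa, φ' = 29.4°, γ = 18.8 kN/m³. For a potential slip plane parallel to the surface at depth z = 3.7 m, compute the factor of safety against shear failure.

FS = 1.93

For an infinite slope with a slip plane parallel to the surface (no pore pressure): FS = [c' + γz cos²β tanφ'] / [γz sinβ cosβ].
γz = 18.8·3.7 = 69.56 kN/m²
Numerator = 22.0 + 69.56·cos²26.4°·tan29.4° = 22.0 + 69.56·0.8023·0.5635 = 53.446 kPa
Denominator = 69.56·sin26.4°·cos26.4° = 69.56·0.4446·0.8957 = 27.703 kPa
FS = 53.446 / 27.703 = 1.929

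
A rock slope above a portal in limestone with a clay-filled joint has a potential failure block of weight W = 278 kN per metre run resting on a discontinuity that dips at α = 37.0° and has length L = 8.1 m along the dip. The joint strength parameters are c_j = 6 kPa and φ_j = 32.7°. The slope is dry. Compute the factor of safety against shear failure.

FS = 1.14

Resolving the block weight along and normal to the plane and applying the Mohr–Coulomb strength on the joint:
N' = W cosα = 278·cos37.0° = 222.0 kN/m
Driving force T = W sinα = 278·sin37.0° = 167.3 kN/m
Resisting force R = c_j·L + N'·tanφ_j = 6·8.1 + 222.0·tan32.7° = 48.6 + 142.5 = 191.1 kN/m
FS = R / T = 191.1 / 167.3 = 1.142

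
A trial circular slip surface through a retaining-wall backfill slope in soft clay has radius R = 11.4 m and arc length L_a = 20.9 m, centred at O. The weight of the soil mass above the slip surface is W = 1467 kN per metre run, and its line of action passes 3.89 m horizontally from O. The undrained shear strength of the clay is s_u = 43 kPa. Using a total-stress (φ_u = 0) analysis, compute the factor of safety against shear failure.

Taking moments about the centre O, the resisting moment is provided by the undrained shear strength acting along the arc:
M_R = s_u·L_a·R = 43·20.90·11.4 = 10245.2 kN·m/m
M_D = W·d = 1467·3.89 = 5706.6 kN·m/m
FS = M_R / M_D = 10245.2 / 5706.6 = 1.795

FS = 1.80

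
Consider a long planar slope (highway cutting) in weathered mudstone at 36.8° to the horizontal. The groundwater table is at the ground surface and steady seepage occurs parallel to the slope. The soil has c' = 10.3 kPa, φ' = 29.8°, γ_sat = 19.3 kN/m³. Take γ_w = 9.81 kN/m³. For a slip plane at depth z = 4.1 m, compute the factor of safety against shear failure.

With seepage parallel to the slope and the water table at the surface, the effective normal stress on the slip plane uses the buoyant unit weight γ' = γ_sat − γ_w while the driving shear stress uses γ_sat:
FS = [c' + γ' z cos²β tanφ'] / [γ_sat z sinβ cosβ]
γ' = 19.3 − 9.81 = 9.49 kN/m³
Numerator = 10.3 + 9.49·4.1·cos²36.8°·tan29.8° = 10.3 + 9.49·4.1·0.6412·0.5727 = 24.587 kPa
Denominator = 19.3·4.1·sin36.8°·cos36.8° = 19.3·4.1·0.5990·0.8007 = 37.955 kPa
FS = 24.587 / 37.955 = 0.648

FS = 0.65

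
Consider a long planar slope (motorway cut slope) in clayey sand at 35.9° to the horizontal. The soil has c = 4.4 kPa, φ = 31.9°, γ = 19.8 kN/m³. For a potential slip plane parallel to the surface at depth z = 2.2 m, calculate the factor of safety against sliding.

FS = 1.07

For an infinite slope with a slip plane parallel to the surface (no pore pressure): FS = [c + γz cos²β tanφ] / [γz sinβ cosβ].
γz = 19.8·2.2 = 43.56 kN/m²
Numerator = 4.4 + 43.56·cos²35.9°·tan31.9° = 4.4 + 43.56·0.6562·0.6224 = 22.191 kPa
Denominator = 43.56·sin35.9°·cos35.9° = 43.56·0.5864·0.8100 = 20.690 kPa
FS = 22.191 / 20.690 = 1.073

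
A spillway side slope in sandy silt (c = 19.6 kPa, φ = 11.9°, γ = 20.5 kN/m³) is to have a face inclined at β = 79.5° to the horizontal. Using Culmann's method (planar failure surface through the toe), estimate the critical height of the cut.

Culmann's analysis gives the critical failure plane at α_cr = (β + φ)/2 = (79.5 + 11.9)/2 = 45.7°, and the critical height
H_c = (4c/γ) · sinβ cosφ / [1 − cos(β − φ)]
    = (4·19.6/20.5) · sin79.5°·cos11.9° / [1 − cos(67.6°)]
    = 3.824 · 0.9833·0.9785 / [1 − 0.3811]
    = 3.824 · 0.9621 / 0.6189
    = 5.95 m

H_c = 5.95 m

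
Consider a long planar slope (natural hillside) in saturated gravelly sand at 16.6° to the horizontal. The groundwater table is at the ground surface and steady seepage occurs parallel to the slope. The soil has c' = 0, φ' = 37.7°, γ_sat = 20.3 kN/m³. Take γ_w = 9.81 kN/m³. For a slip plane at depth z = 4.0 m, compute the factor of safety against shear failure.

With seepage parallel to the slope and the water table at the surface, the effective normal stress on the slip plane uses the buoyant unit weight γ' = γ_sat − γ_w while the driving shear stress uses γ_sat:
FS = [c' + γ' z cos²β tanφ'] / [γ_sat z sinβ cosβ]
(For c' = 0 this reduces to FS = (γ'/γ_sat)·tanφ'/tanβ.)
γ' = 20.3 − 9.81 = 10.49 kN/m³
Numerator = 0.0 + 10.49·4.0·cos²16.6°·tan37.7° = 0.0 + 10.49·4.0·0.9184·0.7729 = 29.783 kPa
Denominator = 20.3·4.0·sin16.6°·cos16.6° = 20.3·4.0·0.2857·0.9583 = 22.231 kPa
FS = 29.783 / 22.231 = 1.340

FS = 1.34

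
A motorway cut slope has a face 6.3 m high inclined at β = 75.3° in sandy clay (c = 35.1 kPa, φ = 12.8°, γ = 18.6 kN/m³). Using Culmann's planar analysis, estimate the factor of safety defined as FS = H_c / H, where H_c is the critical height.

FS = 2.10

H_c = (4c/γ) · sinβ cosφ / [1 − cos(β − φ)]
    = (4·35.1/18.6) · sin75.3°·cos12.8° / [1 − cos62.5°]
    = 7.548 · 0.9432 / 0.5383 = 13.23 m
FS = H_c / H = 13.23 / 6.3 = 2.100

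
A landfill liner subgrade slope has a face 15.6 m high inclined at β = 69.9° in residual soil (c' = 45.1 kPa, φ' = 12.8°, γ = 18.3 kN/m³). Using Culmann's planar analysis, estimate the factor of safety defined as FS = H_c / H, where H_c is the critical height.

FS = 1.27

H_c = (4c'/γ) · sinβ cosφ' / [1 − cos(β − φ')]
    = (4·45.1/18.3) · sin69.9°·cos12.8° / [1 − cos57.1°]
    = 9.858 · 0.9158 / 0.4568 = 19.76 m
FS = H_c / H = 19.76 / 15.6 = 1.267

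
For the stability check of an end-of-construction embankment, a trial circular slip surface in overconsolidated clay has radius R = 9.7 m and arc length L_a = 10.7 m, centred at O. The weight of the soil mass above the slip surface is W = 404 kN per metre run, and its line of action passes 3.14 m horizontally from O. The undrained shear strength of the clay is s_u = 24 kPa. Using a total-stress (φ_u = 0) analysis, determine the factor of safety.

Taking moments about the centre O, the resisting moment is provided by the undrained shear strength acting along the arc:
M_R = s_u·L_a·R = 24·10.70·9.7 = 2491.0 kN·m/m
M_D = W·d = 404·3.14 = 1268.6 kN·m/m
FS = M_R / M_D = 2491.0 / 1268.6 = 1.964

FS = 1.96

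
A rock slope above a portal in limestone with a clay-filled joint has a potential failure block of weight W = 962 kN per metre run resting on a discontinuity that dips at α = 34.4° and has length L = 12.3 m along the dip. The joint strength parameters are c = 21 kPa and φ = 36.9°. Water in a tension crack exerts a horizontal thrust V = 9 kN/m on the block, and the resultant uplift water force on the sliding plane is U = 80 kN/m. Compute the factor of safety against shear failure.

FS = 1.43

Resolving the block weight along and normal to the plane and applying the Mohr–Coulomb strength on the joint:
N' = W cosα − U − V sinα = 962·cos34.4° − 80 − 9·sin34.4° = 708.7 kN/m
Driving force T = W sinα + V cosα = 962·sin34.4° + 9·cos34.4° = 550.9 kN/m
Resisting force R = c·L + N'·tanφ = 21·12.3 + 708.7·tan36.9° = 258.3 + 532.1 = 790.4 kN/m
FS = R / T = 790.4 / 550.9 = 1.435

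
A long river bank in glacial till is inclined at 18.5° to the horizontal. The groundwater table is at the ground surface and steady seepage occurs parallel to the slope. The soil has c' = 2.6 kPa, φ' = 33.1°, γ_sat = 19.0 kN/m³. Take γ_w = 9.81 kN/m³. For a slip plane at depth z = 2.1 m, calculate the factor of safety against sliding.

With seepage parallel to the slope and the water table at the surface, the effective normal stress on the slip plane uses the buoyant unit weight γ' = γ_sat − γ_w while the driving shear stress uses γ_sat:
FS = [c' + γ' z cos²β tanφ'] / [γ_sat z sinβ cosβ]
γ' = 19.0 − 9.81 = 9.19 kN/m³
Numerator = 2.6 + 9.19·2.1·cos²18.5°·tan33.1° = 2.6 + 9.19·2.1·0.8993·0.6519 = 13.914 kPa
Denominator = 19.0·2.1·sin18.5°·cos18.5° = 19.0·2.1·0.3173·0.9483 = 12.006 kPa
FS = 13.914 / 12.006 = 1.159

FS = 1.16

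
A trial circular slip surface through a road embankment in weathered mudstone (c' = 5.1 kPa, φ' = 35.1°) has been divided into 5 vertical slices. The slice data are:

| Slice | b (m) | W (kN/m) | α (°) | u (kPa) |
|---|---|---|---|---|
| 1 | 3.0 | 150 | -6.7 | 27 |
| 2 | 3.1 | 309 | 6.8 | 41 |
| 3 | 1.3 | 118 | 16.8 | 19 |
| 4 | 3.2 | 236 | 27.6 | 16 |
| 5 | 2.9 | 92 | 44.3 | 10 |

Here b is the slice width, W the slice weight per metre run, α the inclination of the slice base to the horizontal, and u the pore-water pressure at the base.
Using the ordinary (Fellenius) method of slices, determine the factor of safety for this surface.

FS = 1.92

Ordinary method of slices: FS = Σ[c'·Δl_i + (W_i cosα_i − u_i·Δl_i)·tanφ'] / Σ W_i sinα_i, with Δl_i = b_i / cosα_i.
Slice 1: Δl = 3.0/cos(-6.7°) = 3.021 m; N'_1 = 150·cos(-6.7°) − 27·3.021 = 67.4; c'Δl = 15.41; W sinα = -17.5
Slice 2: Δl = 3.1/cos6.8° = 3.122 m; N'_2 = 309·cos6.8° − 41·3.122 = 178.8; c'Δl = 15.92; W sinα = 36.6
Slice 3: Δl = 1.3/cos16.8° = 1.358 m; N'_3 = 118·cos16.8° − 19·1.358 = 87.2; c'Δl = 6.93; W sinα = 34.1
Slice 4: Δl = 3.2/cos27.6° = 3.611 m; N'_4 = 236·cos27.6° − 16·3.611 = 151.4; c'Δl = 18.42; W sinα = 109.3
Slice 5: Δl = 2.9/cos44.3° = 4.052 m; N'_5 = 92·cos44.3° − 10·4.052 = 25.3; c'Δl = 20.67; W sinα = 64.3
Σc'Δl = 77.3 kN/m; ΣN' = 510.1 kN/m; ΣW sinα = 226.8 kN/m
Resisting = 77.3 + 510.1·tan35.1° = 77.3 + 358.5 = 435.8 kN/m
FS = 435.8 / 226.8 = 1.922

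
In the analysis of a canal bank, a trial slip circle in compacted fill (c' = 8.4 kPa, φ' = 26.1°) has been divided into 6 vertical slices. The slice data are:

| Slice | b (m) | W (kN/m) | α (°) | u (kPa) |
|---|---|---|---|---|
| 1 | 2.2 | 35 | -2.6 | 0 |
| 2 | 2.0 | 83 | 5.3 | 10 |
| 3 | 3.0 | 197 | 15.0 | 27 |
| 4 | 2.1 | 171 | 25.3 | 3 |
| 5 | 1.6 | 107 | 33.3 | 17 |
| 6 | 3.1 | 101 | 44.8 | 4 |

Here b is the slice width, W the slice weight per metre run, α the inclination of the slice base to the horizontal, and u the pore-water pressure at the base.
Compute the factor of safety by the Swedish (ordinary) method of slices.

FS = 1.39

Ordinary method of slices: FS = Σ[c'·Δl_i + (W_i cosα_i − u_i·Δl_i)·tanφ'] / Σ W_i sinα_i, with Δl_i = b_i / cosα_i.
Slice 1: Δl = 2.2/cos(-2.6°) = 2.202 m; N'_1 = 35·cos(-2.6°) − 0·2.202 = 35.0; c'Δl = 18.50; W sinα = -1.6
Slice 2: Δl = 2.0/cos5.3° = 2.009 m; N'_2 = 83·cos5.3° − 10·2.009 = 62.6; c'Δl = 16.87; W sinα = 7.7
Slice 3: Δl = 3.0/cos15.0° = 3.106 m; N'_3 = 197·cos15.0° − 27·3.106 = 106.4; c'Δl = 26.09; W sinα = 51.0
Slice 4: Δl = 2.1/cos25.3° = 2.323 m; N'_4 = 171·cos25.3° − 3·2.323 = 147.6; c'Δl = 19.51; W sinα = 73.1
Slice 5: Δl = 1.6/cos33.3° = 1.914 m; N'_5 = 107·cos33.3° − 17·1.914 = 56.9; c'Δl = 16.08; W sinα = 58.7
Slice 6: Δl = 3.1/cos44.8° = 4.369 m; N'_6 = 101·cos44.8° − 4·4.369 = 54.2; c'Δl = 36.70; W sinα = 71.2
Σc'Δl = 133.8 kN/m; ΣN' = 462.7 kN/m; ΣW sinα = 260.1 kN/m
Resisting = 133.8 + 462.7·tan26.1° = 133.8 + 226.7 = 360.4 kN/m
FS = 360.4 / 260.1 = 1.386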